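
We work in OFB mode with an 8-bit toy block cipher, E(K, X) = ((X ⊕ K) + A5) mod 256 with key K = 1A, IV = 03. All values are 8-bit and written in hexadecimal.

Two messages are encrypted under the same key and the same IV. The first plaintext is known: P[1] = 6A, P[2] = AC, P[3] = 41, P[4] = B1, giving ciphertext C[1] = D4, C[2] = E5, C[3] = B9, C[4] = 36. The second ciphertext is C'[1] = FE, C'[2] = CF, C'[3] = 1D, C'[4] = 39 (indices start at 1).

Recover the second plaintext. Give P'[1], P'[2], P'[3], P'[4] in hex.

P'[1] = 40, P'[2] = 86, P'[3] = E5, P'[4] = BE

In OFB with a reused IV, both messages share the same keystream S_i, so C_i ⊕ C'_i = P_i ⊕ P'_i and thus P'_i = P_i ⊕ C_i ⊕ C'_i.
P'[1]: 6A ⊕ D4 ⊕ FE = 40.
P'[2]: AC ⊕ E5 ⊕ CF = 86.
P'[3]: 41 ⊕ B9 ⊕ 1D = E5.
P'[4]: B1 ⊕ 36 ⊕ 39 = BE.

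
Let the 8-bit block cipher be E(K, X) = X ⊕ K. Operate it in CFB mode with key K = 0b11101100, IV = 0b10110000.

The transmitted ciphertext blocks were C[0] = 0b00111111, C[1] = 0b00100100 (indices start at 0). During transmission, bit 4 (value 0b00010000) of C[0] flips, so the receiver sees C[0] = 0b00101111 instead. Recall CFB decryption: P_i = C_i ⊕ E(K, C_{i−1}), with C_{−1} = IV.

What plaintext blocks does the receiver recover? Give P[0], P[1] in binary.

Only C[0] changed, to 0b00101111. In CFB, a change in C_i flips the same bit in P_i and garbles P_{i+1}. Decrypting the received ciphertext:
P[0]: E(K, 0b10110000) = 0b01011100; 0b00101111 ⊕ 0b01011100 = 0b01110011.
P[1]: E(K, 0b00101111) = 0b11000011; 0b00100100 ⊕ 0b11000011 = 0b11100111.
Blocks that differ from the original plaintext: P[0], P[1].

P[0] = 0b01110011, P[1] = 0b11100111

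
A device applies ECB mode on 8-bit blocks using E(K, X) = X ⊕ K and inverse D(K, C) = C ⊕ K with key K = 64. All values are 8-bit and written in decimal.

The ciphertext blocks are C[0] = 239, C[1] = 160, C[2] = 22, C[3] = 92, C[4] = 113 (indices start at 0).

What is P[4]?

P[4] = 49

ECB decryption: P_i = D(K, C_i).
P[4]: D(K, 113) = 49.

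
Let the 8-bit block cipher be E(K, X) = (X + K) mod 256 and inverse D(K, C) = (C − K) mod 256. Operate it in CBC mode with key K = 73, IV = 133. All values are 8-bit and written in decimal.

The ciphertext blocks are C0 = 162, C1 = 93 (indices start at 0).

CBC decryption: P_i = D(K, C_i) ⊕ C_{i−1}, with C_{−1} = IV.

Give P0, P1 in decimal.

P0 = 220, P1 = 182

P0: D(K, 162) = 89; 89 ⊕ 133 = 220.
P1: D(K, 93) = 20; 20 ⊕ 162 = 182.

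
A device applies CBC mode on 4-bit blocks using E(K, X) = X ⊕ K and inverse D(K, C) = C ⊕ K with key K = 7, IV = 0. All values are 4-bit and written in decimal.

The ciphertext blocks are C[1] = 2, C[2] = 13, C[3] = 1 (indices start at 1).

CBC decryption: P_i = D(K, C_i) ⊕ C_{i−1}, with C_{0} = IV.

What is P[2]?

P[2]: D(K, 13) = 10; 10 ⊕ 2 = 8.

P[2] = 8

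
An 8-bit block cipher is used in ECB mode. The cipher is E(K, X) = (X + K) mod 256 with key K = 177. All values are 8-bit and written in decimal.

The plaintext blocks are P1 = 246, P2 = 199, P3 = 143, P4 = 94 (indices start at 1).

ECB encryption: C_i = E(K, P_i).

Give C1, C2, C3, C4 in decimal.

C1: E(K, 246) = 167.
C2: E(K, 199) = 120.
C3: E(K, 143) = 64.
C4: E(K, 94) = 15.

C1 = 167, C2 = 120, C3 = 64, C4 = 15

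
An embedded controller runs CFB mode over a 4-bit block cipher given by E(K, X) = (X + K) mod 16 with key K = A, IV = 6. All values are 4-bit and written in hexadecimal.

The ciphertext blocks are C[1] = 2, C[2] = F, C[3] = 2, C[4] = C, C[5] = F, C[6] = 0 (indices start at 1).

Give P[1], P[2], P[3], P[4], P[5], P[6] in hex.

CFB decryption: P_i = C_i ⊕ E(K, C_{i−1}), with C_{0} = IV.
P[1]: E(K, 6) = 0; 2 ⊕ 0 = 2.
P[2]: E(K, 2) = C; F ⊕ C = 3.
P[3]: E(K, F) = 9; 2 ⊕ 9 = B.
P[4]: E(K, 2) = C; C ⊕ C = 0.
P[5]: E(K, C) = 6; F ⊕ 6 = 9.
P[6]: E(K, F) = 9; 0 ⊕ 9 = 9.

P[1] = 2, P[2] = 3, P[3] = B, P[4] = 0, P[5] = 9, P[6] = 9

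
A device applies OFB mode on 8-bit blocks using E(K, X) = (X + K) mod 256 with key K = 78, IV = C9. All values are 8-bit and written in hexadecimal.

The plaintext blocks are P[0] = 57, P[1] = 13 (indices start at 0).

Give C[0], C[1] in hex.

C[0] = 16, C[1] = AA

OFB encryption: S_i = E(K, S_{i−1}) with S_{−1} = IV; C_i = P_i ⊕ S_i.
C[0]: S = E(K, C9) = 41; 57 ⊕ 41 = 16.
C[1]: S = E(K, 41) = B9; 13 ⊕ B9 = AA.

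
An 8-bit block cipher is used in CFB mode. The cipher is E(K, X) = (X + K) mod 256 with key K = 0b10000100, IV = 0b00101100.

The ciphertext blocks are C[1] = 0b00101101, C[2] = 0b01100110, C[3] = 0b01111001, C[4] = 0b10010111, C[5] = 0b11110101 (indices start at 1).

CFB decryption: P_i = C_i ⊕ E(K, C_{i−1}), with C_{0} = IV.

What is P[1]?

P[1] = 0b10011101

P[1]: E(K, 0b00101100) = 0b10110000; 0b00101101 ⊕ 0b10110000 = 0b10011101.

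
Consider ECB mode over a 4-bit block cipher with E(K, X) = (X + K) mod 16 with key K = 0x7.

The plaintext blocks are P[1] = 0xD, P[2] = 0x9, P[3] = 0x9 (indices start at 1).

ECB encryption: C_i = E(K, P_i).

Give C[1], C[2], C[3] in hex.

C[1]: E(K, 0xD) = 0x4.
C[2]: E(K, 0x9) = 0x0.
C[3]: E(K, 0x9) = 0x0.

C[1] = 0x4, C[2] = 0x0, C[3] = 0x0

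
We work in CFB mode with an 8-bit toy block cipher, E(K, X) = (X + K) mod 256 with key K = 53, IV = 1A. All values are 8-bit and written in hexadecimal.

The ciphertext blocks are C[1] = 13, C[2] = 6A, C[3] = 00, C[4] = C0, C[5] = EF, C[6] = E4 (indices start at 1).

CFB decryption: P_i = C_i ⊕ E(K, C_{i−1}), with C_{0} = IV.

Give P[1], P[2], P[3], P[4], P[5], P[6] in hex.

P[1]: E(K, 1A) = 6D; 13 ⊕ 6D = 7E.
P[2]: E(K, 13) = 66; 6A ⊕ 66 = 0C.
P[3]: E(K, 6A) = BD; 00 ⊕ BD = BD.
P[4]: E(K, 00) = 53; C0 ⊕ 53 = 93.
P[5]: E(K, C0) = 13; EF ⊕ 13 = FC.
P[6]: E(K, EF) = 42; E4 ⊕ 42 = A6.

P[1] = 7E, P[2] = 0C, P[3] = BD, P[4] = 93, P[5] = FC, P[6] = A6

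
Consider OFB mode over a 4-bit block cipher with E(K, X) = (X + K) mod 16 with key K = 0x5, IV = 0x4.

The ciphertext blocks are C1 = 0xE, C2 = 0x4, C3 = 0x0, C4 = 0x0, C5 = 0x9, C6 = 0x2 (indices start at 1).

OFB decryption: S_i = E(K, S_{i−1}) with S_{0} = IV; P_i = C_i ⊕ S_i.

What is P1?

P1: S = E(K, 0x4) = 0x9; 0xE ⊕ 0x9 = 0x7.

P1 = 0x7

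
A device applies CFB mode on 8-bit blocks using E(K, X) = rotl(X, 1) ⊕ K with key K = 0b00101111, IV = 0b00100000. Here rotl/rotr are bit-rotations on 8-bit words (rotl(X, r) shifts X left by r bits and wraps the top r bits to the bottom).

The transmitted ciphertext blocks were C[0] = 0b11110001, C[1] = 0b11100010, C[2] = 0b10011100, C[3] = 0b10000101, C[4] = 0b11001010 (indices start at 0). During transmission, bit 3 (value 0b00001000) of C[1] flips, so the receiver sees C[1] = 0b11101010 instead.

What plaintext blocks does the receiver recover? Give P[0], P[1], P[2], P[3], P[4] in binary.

CFB decryption: P_i = C_i ⊕ E(K, C_{i−1}), with C_{−1} = IV.
Only C[1] changed, to 0b11101010. In CFB, a change in C_i flips the same bit in P_i and garbles P_{i+1}. Decrypting the received ciphertext:
P[0]: E(K, 0b00100000) = 0b01101111; 0b11110001 ⊕ 0b01101111 = 0b10011110.
P[1]: E(K, 0b11110001) = 0b11001100; 0b11101010 ⊕ 0b11001100 = 0b00100110.
P[2]: E(K, 0b11101010) = 0b11111010; 0b10011100 ⊕ 0b11111010 = 0b01100110.
P[3]: E(K, 0b10011100) = 0b00010110; 0b10000101 ⊕ 0b00010110 = 0b10010011.
P[4]: E(K, 0b10000101) = 0b00100100; 0b11001010 ⊕ 0b00100100 = 0b11101110.
Blocks that differ from the original plaintext: P[1], P[2].

P[0] = 0b10011110, P[1] = 0b00100110, P[2] = 0b01100110, P[3] = 0b10010011, P[4] = 0b11101110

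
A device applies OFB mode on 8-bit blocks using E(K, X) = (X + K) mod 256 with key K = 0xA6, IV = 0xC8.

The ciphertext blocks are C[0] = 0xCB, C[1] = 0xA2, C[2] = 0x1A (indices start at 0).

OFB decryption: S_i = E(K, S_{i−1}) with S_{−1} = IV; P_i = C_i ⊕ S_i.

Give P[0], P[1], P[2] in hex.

P[0] = 0xA5, P[1] = 0xB6, P[2] = 0xA0

P[0]: S = E(K, 0xC8) = 0x6E; 0xCB ⊕ 0x6E = 0xA5.
P[1]: S = E(K, 0x6E) = 0x14; 0xA2 ⊕ 0x14 = 0xB6.
P[2]: S = E(K, 0x14) = 0xBA; 0x1A ⊕ 0xBA = 0xA0.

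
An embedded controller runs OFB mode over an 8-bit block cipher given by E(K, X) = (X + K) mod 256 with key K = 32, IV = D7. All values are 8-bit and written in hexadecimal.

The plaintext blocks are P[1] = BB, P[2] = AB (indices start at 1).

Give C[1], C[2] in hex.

C[1] = B2, C[2] = 90

OFB encryption: S_i = E(K, S_{i−1}) with S_{0} = IV; C_i = P_i ⊕ S_i.
C[1]: S = E(K, D7) = 09; BB ⊕ 09 = B2.
C[2]: S = E(K, 09) = 3B; AB ⊕ 3B = 90.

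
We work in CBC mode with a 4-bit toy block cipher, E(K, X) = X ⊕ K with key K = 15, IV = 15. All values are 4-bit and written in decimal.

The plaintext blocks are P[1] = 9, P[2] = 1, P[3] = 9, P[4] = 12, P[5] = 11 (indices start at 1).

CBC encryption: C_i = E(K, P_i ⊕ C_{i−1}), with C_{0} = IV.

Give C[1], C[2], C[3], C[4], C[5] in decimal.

C[1] = 9, C[2] = 7, C[3] = 1, C[4] = 2, C[5] = 6

C[1]: P[1] ⊕ 15 = 6; E(K, 6) = 9.
C[2]: P[2] ⊕ 9 = 8; E(K, 8) = 7.
C[3]: P[3] ⊕ 7 = 14; E(K, 14) = 1.
C[4]: P[4] ⊕ 1 = 13; E(K, 13) = 2.
C[5]: P[5] ⊕ 2 = 9; E(K, 9) = 6.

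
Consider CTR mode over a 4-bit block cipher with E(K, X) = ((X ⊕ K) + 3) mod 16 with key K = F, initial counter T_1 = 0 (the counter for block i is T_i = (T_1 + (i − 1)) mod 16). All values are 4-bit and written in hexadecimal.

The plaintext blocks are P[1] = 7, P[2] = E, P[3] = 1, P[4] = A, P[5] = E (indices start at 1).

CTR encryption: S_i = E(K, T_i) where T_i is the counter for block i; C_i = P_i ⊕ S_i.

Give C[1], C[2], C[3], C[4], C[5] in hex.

C[1] = 5, C[2] = F, C[3] = 1, C[4] = 5, C[5] = 0

C[1]: T = 0, S = E(K, T) = 2; 7 ⊕ 2 = 5.
C[2]: T = 1, S = E(K, T) = 1; E ⊕ 1 = F.
C[3]: T = 2, S = E(K, T) = 0; 1 ⊕ 0 = 1.
C[4]: T = 3, S = E(K, T) = F; A ⊕ F = 5.
C[5]: T = 4, S = E(K, T) = E; E ⊕ E = 0.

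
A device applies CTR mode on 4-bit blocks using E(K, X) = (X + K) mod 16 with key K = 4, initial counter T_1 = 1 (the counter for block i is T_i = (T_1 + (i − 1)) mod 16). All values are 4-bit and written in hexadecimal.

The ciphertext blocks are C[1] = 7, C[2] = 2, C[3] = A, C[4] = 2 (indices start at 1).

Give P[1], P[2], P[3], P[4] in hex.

P[1] = 2, P[2] = 4, P[3] = D, P[4] = A

CTR decryption: S_i = E(K, T_i) where T_i is the counter for block i; P_i = C_i ⊕ S_i.
P[1]: T = 1, S = E(K, T) = 5; 7 ⊕ 5 = 2.
P[2]: T = 2, S = E(K, T) = 6; 2 ⊕ 6 = 4.
P[3]: T = 3, S = E(K, T) = 7; A ⊕ 7 = D.
P[4]: T = 4, S = E(K, T) = 8; 2 ⊕ 8 = A.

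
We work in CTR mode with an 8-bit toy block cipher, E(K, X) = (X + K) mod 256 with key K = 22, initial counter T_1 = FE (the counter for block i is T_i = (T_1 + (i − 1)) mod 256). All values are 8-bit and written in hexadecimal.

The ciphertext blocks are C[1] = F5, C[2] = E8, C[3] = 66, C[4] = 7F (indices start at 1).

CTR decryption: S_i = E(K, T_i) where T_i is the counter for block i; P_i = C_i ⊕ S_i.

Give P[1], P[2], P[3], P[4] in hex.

P[1]: T = FE, S = E(K, T) = 20; F5 ⊕ 20 = D5.
P[2]: T = FF, S = E(K, T) = 21; E8 ⊕ 21 = C9.
P[3]: T = 00, S = E(K, T) = 22; 66 ⊕ 22 = 44.
P[4]: T = 01, S = E(K, T) = 23; 7F ⊕ 23 = 5C.

P[1] = D5, P[2] = C9, P[3] = 44, P[4] = 5C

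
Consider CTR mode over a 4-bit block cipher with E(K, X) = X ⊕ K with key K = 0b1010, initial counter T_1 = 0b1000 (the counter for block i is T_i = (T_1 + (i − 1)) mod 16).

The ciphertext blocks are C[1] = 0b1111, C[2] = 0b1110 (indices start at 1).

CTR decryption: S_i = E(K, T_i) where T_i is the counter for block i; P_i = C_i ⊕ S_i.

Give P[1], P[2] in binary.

P[1]: T = 0b1000, S = E(K, T) = 0b0010; 0b1111 ⊕ 0b0010 = 0b1101.
P[2]: T = 0b1001, S = E(K, T) = 0b0011; 0b1110 ⊕ 0b0011 = 0b1101.

P[1] = 0b1101, P[2] = 0b1101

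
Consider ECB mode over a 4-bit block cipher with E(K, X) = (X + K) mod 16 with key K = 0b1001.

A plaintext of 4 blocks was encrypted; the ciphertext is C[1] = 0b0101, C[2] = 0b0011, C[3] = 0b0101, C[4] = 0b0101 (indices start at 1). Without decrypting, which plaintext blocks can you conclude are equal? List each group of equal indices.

ECB encrypts each block independently with the same key, so equal ciphertext blocks imply equal plaintext blocks.
C[1] = C[3] = C[4] = 0b0101, so P[1] = P[3] = P[4].

P[1] = P[3] = P[4]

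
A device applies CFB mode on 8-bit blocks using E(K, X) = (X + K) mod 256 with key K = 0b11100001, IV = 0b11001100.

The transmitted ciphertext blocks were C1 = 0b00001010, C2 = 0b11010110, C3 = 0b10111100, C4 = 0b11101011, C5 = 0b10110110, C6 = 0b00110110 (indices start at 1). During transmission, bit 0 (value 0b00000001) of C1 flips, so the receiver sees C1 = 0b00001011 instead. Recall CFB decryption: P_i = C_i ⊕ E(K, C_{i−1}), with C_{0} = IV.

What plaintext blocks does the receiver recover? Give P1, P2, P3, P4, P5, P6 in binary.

P1 = 0b10100110, P2 = 0b00111010, P3 = 0b00001011, P4 = 0b01110110, P5 = 0b01111010, P6 = 0b10100001

Only C1 changed, to 0b00001011. In CFB, a change in C_i flips the same bit in P_i and garbles P_{i+1}. Decrypting the received ciphertext:
P1: E(K, 0b11001100) = 0b10101101; 0b00001011 ⊕ 0b10101101 = 0b10100110.
P2: E(K, 0b00001011) = 0b11101100; 0b11010110 ⊕ 0b11101100 = 0b00111010.
P3: E(K, 0b11010110) = 0b10110111; 0b10111100 ⊕ 0b10110111 = 0b00001011.
P4: E(K, 0b10111100) = 0b10011101; 0b11101011 ⊕ 0b10011101 = 0b01110110.
P5: E(K, 0b11101011) = 0b11001100; 0b10110110 ⊕ 0b11001100 = 0b01111010.
P6: E(K, 0b10110110) = 0b10010111; 0b00110110 ⊕ 0b10010111 = 0b10100001.
Blocks that differ from the original plaintext: P1, P2.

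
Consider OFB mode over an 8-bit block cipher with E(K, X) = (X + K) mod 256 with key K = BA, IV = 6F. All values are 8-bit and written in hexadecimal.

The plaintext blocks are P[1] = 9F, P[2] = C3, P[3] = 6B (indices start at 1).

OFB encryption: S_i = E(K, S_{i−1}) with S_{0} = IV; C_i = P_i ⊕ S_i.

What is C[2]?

C[1]: S = E(K, 6F) = 29; 9F ⊕ 29 = B6.
C[2]: S = E(K, 29) = E3; C3 ⊕ E3 = 20.

C[2] = 20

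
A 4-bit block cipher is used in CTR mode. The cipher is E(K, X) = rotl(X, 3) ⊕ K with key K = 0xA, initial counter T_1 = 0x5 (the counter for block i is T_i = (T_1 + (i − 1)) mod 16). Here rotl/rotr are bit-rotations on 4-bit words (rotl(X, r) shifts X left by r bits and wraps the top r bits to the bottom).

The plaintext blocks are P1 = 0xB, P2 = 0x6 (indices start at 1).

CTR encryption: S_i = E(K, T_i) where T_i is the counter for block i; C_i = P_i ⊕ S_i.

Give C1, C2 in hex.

C1: T = 0x5, S = E(K, T) = 0x0; 0xB ⊕ 0x0 = 0xB.
C2: T = 0x6, S = E(K, T) = 0x9; 0x6 ⊕ 0x9 = 0xF.

C1 = 0xB, C2 = 0xF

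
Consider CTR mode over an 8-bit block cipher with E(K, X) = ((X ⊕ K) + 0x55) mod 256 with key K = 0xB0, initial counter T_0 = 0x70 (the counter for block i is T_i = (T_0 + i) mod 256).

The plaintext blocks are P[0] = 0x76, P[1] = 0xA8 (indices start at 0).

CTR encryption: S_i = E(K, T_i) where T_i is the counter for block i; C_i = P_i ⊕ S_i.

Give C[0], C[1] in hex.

C[0] = 0x63, C[1] = 0xBE

C[0]: T = 0x70, S = E(K, T) = 0x15; 0x76 ⊕ 0x15 = 0x63.
C[1]: T = 0x71, S = E(K, T) = 0x16; 0xA8 ⊕ 0x16 = 0xBE.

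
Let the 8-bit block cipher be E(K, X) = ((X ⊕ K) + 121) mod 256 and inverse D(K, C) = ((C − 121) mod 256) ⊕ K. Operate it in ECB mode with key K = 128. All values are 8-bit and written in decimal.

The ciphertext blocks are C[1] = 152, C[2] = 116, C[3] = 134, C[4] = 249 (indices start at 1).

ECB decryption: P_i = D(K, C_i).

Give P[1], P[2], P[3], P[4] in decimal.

P[1] = 159, P[2] = 123, P[3] = 141, P[4] = 0

P[1]: D(K, 152) = 159.
P[2]: D(K, 116) = 123.
P[3]: D(K, 134) = 141.
P[4]: D(K, 249) = 0.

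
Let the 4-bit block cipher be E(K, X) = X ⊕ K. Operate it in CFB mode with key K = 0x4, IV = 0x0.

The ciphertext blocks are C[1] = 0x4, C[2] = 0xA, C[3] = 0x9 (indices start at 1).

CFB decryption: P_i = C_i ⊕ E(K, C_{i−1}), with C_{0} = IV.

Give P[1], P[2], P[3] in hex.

P[1] = 0x0, P[2] = 0xA, P[3] = 0x7

P[1]: E(K, 0x0) = 0x4; 0x4 ⊕ 0x4 = 0x0.
P[2]: E(K, 0x4) = 0x0; 0xA ⊕ 0x0 = 0xA.
P[3]: E(K, 0xA) = 0xE; 0x9 ⊕ 0xE = 0x7.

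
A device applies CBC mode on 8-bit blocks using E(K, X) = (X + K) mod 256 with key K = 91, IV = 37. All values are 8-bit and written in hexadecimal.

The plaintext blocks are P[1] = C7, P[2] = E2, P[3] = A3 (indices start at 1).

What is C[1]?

C[1] = 81

CBC encryption: C_i = E(K, P_i ⊕ C_{i−1}), with C_{0} = IV.
C[1]: P[1] ⊕ 37 = F0; E(K, F0) = 81.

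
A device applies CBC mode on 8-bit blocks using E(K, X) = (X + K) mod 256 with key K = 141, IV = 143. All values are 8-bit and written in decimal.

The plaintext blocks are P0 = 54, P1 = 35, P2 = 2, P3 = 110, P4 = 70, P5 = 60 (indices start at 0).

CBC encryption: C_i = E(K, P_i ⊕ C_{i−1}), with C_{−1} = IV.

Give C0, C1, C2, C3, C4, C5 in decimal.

C0: P0 ⊕ 143 = 185; E(K, 185) = 70.
C1: P1 ⊕ 70 = 101; E(K, 101) = 242.
C2: P2 ⊕ 242 = 240; E(K, 240) = 125.
C3: P3 ⊕ 125 = 19; E(K, 19) = 160.
C4: P4 ⊕ 160 = 230; E(K, 230) = 115.
C5: P5 ⊕ 115 = 79; E(K, 79) = 220.

C0 = 70, C1 = 242, C2 = 125, C3 = 160, C4 = 115, C5 = 220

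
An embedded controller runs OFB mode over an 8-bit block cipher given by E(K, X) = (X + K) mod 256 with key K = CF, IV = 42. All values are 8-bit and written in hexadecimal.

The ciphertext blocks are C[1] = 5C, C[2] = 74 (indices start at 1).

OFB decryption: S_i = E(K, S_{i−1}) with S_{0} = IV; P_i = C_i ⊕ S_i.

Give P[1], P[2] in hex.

P[1] = 4D, P[2] = 94

P[1]: S = E(K, 42) = 11; 5C ⊕ 11 = 4D.
P[2]: S = E(K, 11) = E0; 74 ⊕ E0 = 94.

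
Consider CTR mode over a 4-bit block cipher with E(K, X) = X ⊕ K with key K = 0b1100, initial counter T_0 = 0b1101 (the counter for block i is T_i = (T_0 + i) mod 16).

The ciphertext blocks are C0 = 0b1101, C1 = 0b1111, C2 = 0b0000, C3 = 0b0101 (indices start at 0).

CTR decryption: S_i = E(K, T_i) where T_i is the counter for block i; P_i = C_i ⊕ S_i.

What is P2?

P2: T = 0b1111, S = E(K, T) = 0b0011; 0b0000 ⊕ 0b0011 = 0b0011.

P2 = 0b0011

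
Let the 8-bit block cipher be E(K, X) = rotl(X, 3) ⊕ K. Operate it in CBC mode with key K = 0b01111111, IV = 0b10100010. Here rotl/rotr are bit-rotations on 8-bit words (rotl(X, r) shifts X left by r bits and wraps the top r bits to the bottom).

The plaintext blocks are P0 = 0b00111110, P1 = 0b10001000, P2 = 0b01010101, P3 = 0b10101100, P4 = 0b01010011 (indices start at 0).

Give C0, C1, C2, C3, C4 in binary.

CBC encryption: C_i = E(K, P_i ⊕ C_{i−1}), with C_{−1} = IV.
C0: P0 ⊕ 0b10100010 = 0b10011100; E(K, 0b10011100) = 0b10011011.
C1: P1 ⊕ 0b10011011 = 0b00010011; E(K, 0b00010011) = 0b11100111.
C2: P2 ⊕ 0b11100111 = 0b10110010; E(K, 0b10110010) = 0b11101010.
C3: P3 ⊕ 0b11101010 = 0b01000110; E(K, 0b01000110) = 0b01001101.
C4: P4 ⊕ 0b01001101 = 0b00011110; E(K, 0b00011110) = 0b10001111.

C0 = 0b10011011, C1 = 0b11100111, C2 = 0b11101010, C3 = 0b01001101, C4 = 0b10001111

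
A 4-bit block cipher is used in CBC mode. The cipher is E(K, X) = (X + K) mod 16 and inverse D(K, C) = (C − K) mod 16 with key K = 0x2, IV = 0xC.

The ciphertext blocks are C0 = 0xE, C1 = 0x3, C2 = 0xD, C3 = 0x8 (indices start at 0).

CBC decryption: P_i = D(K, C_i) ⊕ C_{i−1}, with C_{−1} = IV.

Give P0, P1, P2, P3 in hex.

P0 = 0x0, P1 = 0xF, P2 = 0x8, P3 = 0xB

P0: D(K, 0xE) = 0xC; 0xC ⊕ 0xC = 0x0.
P1: D(K, 0x3) = 0x1; 0x1 ⊕ 0xE = 0xF.
P2: D(K, 0xD) = 0xB; 0xB ⊕ 0x3 = 0x8.
P3: D(K, 0x8) = 0x6; 0x6 ⊕ 0xD = 0xB.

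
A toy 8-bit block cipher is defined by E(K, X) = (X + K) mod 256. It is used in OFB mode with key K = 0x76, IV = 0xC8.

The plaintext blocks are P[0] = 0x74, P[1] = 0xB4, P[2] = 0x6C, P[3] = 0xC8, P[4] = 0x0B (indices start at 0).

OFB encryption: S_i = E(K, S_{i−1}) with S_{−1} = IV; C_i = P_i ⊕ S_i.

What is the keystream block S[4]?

C[0]: S = E(K, 0xC8) = 0x3E; 0x74 ⊕ 0x3E = 0x4A.
C[1]: S = E(K, 0x3E) = 0xB4; 0xB4 ⊕ 0xB4 = 0x00.
C[2]: S = E(K, 0xB4) = 0x2A; 0x6C ⊕ 0x2A = 0x46.
C[3]: S = E(K, 0x2A) = 0xA0; 0xC8 ⊕ 0xA0 = 0x68.
C[4]: S = E(K, 0xA0) = 0x16; 0x0B ⊕ 0x16 = 0x1D.
So S[4] = 0x16.

0x16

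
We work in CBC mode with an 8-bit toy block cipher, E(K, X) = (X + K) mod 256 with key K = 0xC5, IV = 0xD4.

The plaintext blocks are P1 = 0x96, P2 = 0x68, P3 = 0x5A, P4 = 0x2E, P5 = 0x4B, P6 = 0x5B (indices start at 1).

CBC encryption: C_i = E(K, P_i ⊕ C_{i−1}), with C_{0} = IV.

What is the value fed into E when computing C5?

0xA9

C1: P1 ⊕ 0xD4 = 0x42; E(K, 0x42) = 0x07.
C2: P2 ⊕ 0x07 = 0x6F; E(K, 0x6F) = 0x34.
C3: P3 ⊕ 0x34 = 0x6E; E(K, 0x6E) = 0x33.
C4: P4 ⊕ 0x33 = 0x1D; E(K, 0x1D) = 0xE2.
C5: P5 ⊕ 0xE2 = 0xA9; E(K, 0xA9) = 0x6E.
So the input to E for block 5 is 0xA9.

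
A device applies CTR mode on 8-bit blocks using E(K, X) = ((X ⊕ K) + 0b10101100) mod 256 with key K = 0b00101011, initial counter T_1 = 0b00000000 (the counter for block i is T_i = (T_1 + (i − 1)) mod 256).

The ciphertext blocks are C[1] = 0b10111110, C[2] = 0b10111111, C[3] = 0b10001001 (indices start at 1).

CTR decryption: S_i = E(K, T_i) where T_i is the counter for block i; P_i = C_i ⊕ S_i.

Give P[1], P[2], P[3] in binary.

P[1] = 0b01101001, P[2] = 0b01101001, P[3] = 0b01011100

P[1]: T = 0b00000000, S = E(K, T) = 0b11010111; 0b10111110 ⊕ 0b11010111 = 0b01101001.
P[2]: T = 0b00000001, S = E(K, T) = 0b11010110; 0b10111111 ⊕ 0b11010110 = 0b01101001.
P[3]: T = 0b00000010, S = E(K, T) = 0b11010101; 0b10001001 ⊕ 0b11010101 = 0b01011100.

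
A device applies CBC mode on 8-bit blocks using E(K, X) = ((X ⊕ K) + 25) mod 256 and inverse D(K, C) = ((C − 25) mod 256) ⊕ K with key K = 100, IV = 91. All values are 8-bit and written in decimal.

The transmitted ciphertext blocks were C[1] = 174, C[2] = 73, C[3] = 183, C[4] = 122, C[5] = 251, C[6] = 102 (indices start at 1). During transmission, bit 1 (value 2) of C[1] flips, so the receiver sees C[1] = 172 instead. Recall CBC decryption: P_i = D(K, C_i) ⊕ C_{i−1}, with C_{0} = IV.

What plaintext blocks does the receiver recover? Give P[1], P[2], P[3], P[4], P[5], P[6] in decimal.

P[1] = 172, P[2] = 248, P[3] = 179, P[4] = 178, P[5] = 252, P[6] = 210

Only C[1] changed, to 172. In CBC, a change in C_i garbles P_i and flips the same bit in P_{i+1}. Decrypting the received ciphertext:
P[1]: D(K, 172) = 247; 247 ⊕ 91 = 172.
P[2]: D(K, 73) = 84; 84 ⊕ 172 = 248.
P[3]: D(K, 183) = 250; 250 ⊕ 73 = 179.
P[4]: D(K, 122) = 5; 5 ⊕ 183 = 178.
P[5]: D(K, 251) = 134; 134 ⊕ 122 = 252.
P[6]: D(K, 102) = 41; 41 ⊕ 251 = 210.
Blocks that differ from the original plaintext: P[1], P[2].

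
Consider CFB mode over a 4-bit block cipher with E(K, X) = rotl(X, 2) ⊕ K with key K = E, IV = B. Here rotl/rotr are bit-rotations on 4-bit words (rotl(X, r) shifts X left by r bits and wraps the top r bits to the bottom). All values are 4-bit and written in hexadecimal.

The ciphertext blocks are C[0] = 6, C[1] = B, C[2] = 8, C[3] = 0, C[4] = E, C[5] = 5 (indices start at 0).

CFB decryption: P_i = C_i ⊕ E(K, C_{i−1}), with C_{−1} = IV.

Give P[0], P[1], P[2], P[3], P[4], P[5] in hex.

P[0] = 6, P[1] = C, P[2] = 8, P[3] = C, P[4] = 0, P[5] = 0

P[0]: E(K, B) = 0; 6 ⊕ 0 = 6.
P[1]: E(K, 6) = 7; B ⊕ 7 = C.
P[2]: E(K, B) = 0; 8 ⊕ 0 = 8.
P[3]: E(K, 8) = C; 0 ⊕ C = C.
P[4]: E(K, 0) = E; E ⊕ E = 0.
P[5]: E(K, E) = 5; 5 ⊕ 5 = 0.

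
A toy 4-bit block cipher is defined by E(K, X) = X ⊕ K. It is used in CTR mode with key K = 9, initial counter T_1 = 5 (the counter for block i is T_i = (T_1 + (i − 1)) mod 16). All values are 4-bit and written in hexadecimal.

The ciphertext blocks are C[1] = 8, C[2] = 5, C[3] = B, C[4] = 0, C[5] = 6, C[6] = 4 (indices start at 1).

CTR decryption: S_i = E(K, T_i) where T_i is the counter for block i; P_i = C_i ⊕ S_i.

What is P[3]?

P[3]: T = 7, S = E(K, T) = E; B ⊕ E = 5.

P[3] = 5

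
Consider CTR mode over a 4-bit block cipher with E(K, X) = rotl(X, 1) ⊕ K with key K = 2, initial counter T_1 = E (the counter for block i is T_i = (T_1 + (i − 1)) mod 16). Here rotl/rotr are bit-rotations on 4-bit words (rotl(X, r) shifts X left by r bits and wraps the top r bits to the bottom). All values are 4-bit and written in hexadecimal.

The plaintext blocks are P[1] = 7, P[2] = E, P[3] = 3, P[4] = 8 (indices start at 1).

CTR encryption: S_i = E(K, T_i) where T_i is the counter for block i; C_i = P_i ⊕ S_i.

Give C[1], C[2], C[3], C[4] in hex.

C[1]: T = E, S = E(K, T) = F; 7 ⊕ F = 8.
C[2]: T = F, S = E(K, T) = D; E ⊕ D = 3.
C[3]: T = 0, S = E(K, T) = 2; 3 ⊕ 2 = 1.
C[4]: T = 1, S = E(K, T) = 0; 8 ⊕ 0 = 8.

C[1] = 8, C[2] = 3, C[3] = 1, C[4] = 8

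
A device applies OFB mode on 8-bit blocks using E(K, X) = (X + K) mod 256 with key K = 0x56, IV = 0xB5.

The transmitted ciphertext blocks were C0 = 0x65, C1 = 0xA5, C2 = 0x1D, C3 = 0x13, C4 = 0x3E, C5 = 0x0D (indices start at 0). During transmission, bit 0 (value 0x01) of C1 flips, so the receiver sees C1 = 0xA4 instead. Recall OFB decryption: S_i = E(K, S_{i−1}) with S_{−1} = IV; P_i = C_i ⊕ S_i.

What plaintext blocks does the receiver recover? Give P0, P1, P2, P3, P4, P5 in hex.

P0 = 0x6E, P1 = 0xC5, P2 = 0xAA, P3 = 0x1E, P4 = 0x5D, P5 = 0xB4

Only C1 changed, to 0xA4. In OFB, a change in C_i flips the same bit in P_i only; the keystream is unaffected. Decrypting the received ciphertext:
P0: S = E(K, 0xB5) = 0x0B; 0x65 ⊕ 0x0B = 0x6E.
P1: S = E(K, 0x0B) = 0x61; 0xA4 ⊕ 0x61 = 0xC5.
P2: S = E(K, 0x61) = 0xB7; 0x1D ⊕ 0xB7 = 0xAA.
P3: S = E(K, 0xB7) = 0x0D; 0x13 ⊕ 0x0D = 0x1E.
P4: S = E(K, 0x0D) = 0x63; 0x3E ⊕ 0x63 = 0x5D.
P5: S = E(K, 0x63) = 0xB9; 0x0D ⊕ 0xB9 = 0xB4.
Blocks that differ from the original plaintext: P1.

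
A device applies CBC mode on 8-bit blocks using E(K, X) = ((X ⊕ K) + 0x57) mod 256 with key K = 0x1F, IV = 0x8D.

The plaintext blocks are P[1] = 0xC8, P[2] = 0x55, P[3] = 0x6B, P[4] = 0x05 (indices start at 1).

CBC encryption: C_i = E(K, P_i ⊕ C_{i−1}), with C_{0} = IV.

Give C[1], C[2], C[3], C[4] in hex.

C[1]: P[1] ⊕ 0x8D = 0x45; E(K, 0x45) = 0xB1.
C[2]: P[2] ⊕ 0xB1 = 0xE4; E(K, 0xE4) = 0x52.
C[3]: P[3] ⊕ 0x52 = 0x39; E(K, 0x39) = 0x7D.
C[4]: P[4] ⊕ 0x7D = 0x78; E(K, 0x78) = 0xBE.

C[1] = 0xB1, C[2] = 0x52, C[3] = 0x7D, C[4] = 0xBE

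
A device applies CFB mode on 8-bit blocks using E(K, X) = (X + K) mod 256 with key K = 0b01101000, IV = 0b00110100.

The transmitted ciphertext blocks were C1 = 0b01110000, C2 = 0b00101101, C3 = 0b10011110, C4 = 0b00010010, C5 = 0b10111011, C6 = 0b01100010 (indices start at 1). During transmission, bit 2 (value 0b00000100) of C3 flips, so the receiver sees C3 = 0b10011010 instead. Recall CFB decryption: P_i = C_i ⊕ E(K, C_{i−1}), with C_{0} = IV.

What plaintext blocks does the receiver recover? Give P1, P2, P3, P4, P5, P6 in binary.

P1 = 0b11101100, P2 = 0b11110101, P3 = 0b00001111, P4 = 0b00010000, P5 = 0b11000001, P6 = 0b01000001

Only C3 changed, to 0b10011010. In CFB, a change in C_i flips the same bit in P_i and garbles P_{i+1}. Decrypting the received ciphertext:
P1: E(K, 0b00110100) = 0b10011100; 0b01110000 ⊕ 0b10011100 = 0b11101100.
P2: E(K, 0b01110000) = 0b11011000; 0b00101101 ⊕ 0b11011000 = 0b11110101.
P3: E(K, 0b00101101) = 0b10010101; 0b10011010 ⊕ 0b10010101 = 0b00001111.
P4: E(K, 0b10011010) = 0b00000010; 0b00010010 ⊕ 0b00000010 = 0b00010000.
P5: E(K, 0b00010010) = 0b01111010; 0b10111011 ⊕ 0b01111010 = 0b11000001.
P6: E(K, 0b10111011) = 0b00100011; 0b01100010 ⊕ 0b00100011 = 0b01000001.
Blocks that differ from the original plaintext: P3, P4.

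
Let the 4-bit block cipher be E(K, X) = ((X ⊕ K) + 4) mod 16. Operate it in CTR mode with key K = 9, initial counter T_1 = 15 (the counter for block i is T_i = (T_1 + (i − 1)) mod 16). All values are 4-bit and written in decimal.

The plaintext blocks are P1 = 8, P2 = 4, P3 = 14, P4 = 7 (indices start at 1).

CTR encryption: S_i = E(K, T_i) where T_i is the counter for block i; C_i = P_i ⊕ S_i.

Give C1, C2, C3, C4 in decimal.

C1 = 2, C2 = 9, C3 = 2, C4 = 8

C1: T = 15, S = E(K, T) = 10; 8 ⊕ 10 = 2.
C2: T = 0, S = E(K, T) = 13; 4 ⊕ 13 = 9.
C3: T = 1, S = E(K, T) = 12; 14 ⊕ 12 = 2.
C4: T = 2, S = E(K, T) = 15; 7 ⊕ 15 = 8.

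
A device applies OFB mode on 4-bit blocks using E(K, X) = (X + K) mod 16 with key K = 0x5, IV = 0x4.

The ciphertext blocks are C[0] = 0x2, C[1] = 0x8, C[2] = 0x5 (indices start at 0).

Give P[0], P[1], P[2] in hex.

OFB decryption: S_i = E(K, S_{i−1}) with S_{−1} = IV; P_i = C_i ⊕ S_i.
P[0]: S = E(K, 0x4) = 0x9; 0x2 ⊕ 0x9 = 0xB.
P[1]: S = E(K, 0x9) = 0xE; 0x8 ⊕ 0xE = 0x6.
P[2]: S = E(K, 0xE) = 0x3; 0x5 ⊕ 0x3 = 0x6.

P[0] = 0xB, P[1] = 0x6, P[2] = 0x6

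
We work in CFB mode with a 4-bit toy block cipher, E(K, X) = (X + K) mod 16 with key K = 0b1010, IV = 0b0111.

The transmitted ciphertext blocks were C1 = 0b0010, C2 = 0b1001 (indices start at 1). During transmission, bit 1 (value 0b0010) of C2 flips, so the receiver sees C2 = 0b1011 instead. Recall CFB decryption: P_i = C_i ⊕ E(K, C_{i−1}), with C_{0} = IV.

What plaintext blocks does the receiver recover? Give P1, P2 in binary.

P1 = 0b0011, P2 = 0b0111

Only C2 changed, to 0b1011. In CFB, a change in C_i flips the same bit in P_i and garbles P_{i+1}. Decrypting the received ciphertext:
P1: E(K, 0b0111) = 0b0001; 0b0010 ⊕ 0b0001 = 0b0011.
P2: E(K, 0b0010) = 0b1100; 0b1011 ⊕ 0b1100 = 0b0111.
Blocks that differ from the original plaintext: P2.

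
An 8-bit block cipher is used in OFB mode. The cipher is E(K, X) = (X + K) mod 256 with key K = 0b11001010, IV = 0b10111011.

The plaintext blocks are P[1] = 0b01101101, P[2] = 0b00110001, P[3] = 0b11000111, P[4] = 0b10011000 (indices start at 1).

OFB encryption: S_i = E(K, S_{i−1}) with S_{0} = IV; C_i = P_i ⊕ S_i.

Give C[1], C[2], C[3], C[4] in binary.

C[1]: S = E(K, 0b10111011) = 0b10000101; 0b01101101 ⊕ 0b10000101 = 0b11101000.
C[2]: S = E(K, 0b10000101) = 0b01001111; 0b00110001 ⊕ 0b01001111 = 0b01111110.
C[3]: S = E(K, 0b01001111) = 0b00011001; 0b11000111 ⊕ 0b00011001 = 0b11011110.
C[4]: S = E(K, 0b00011001) = 0b11100011; 0b10011000 ⊕ 0b11100011 = 0b01111011.

C[1] = 0b11101000, C[2] = 0b01111110, C[3] = 0b11011110, C[4] = 0b01111011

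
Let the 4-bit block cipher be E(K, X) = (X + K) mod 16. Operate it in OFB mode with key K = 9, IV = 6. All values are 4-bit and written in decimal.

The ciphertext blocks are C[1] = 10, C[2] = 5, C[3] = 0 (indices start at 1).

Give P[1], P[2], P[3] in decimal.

OFB decryption: S_i = E(K, S_{i−1}) with S_{0} = IV; P_i = C_i ⊕ S_i.
P[1]: S = E(K, 6) = 15; 10 ⊕ 15 = 5.
P[2]: S = E(K, 15) = 8; 5 ⊕ 8 = 13.
P[3]: S = E(K, 8) = 1; 0 ⊕ 1 = 1.

P[1] = 5, P[2] = 13, P[3] = 1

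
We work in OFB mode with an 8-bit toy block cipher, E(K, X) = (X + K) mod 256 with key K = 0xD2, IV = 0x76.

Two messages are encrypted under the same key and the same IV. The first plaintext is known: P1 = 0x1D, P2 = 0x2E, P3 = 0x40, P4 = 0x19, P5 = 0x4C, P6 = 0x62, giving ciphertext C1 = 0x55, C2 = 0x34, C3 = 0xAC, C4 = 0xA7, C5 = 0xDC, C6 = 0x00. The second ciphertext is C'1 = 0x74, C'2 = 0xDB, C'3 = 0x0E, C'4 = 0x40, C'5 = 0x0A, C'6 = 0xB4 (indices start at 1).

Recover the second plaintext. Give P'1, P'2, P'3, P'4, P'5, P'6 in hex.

P'1 = 0x3C, P'2 = 0xC1, P'3 = 0xE2, P'4 = 0xFE, P'5 = 0x9A, P'6 = 0xD6

In OFB with a reused IV, both messages share the same keystream S_i, so C_i ⊕ C'_i = P_i ⊕ P'_i and thus P'_i = P_i ⊕ C_i ⊕ C'_i.
P'1: 0x1D ⊕ 0x55 ⊕ 0x74 = 0x3C.
P'2: 0x2E ⊕ 0x34 ⊕ 0xDB = 0xC1.
P'3: 0x40 ⊕ 0xAC ⊕ 0x0E = 0xE2.
P'4: 0x19 ⊕ 0xA7 ⊕ 0x40 = 0xFE.
P'5: 0x4C ⊕ 0xDC ⊕ 0x0A = 0x9A.
P'6: 0x62 ⊕ 0x00 ⊕ 0xB4 = 0xD6.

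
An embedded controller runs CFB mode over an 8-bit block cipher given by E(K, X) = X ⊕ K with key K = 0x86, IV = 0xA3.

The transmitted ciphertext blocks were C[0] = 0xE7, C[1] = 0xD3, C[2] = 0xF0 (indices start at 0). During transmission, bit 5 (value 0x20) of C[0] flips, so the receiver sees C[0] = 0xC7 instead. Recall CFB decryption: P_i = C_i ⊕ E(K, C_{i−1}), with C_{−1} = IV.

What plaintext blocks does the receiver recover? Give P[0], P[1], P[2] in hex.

Only C[0] changed, to 0xC7. In CFB, a change in C_i flips the same bit in P_i and garbles P_{i+1}. Decrypting the received ciphertext:
P[0]: E(K, 0xA3) = 0x25; 0xC7 ⊕ 0x25 = 0xE2.
P[1]: E(K, 0xC7) = 0x41; 0xD3 ⊕ 0x41 = 0x92.
P[2]: E(K, 0xD3) = 0x55; 0xF0 ⊕ 0x55 = 0xA5.
Blocks that differ from the original plaintext: P[0], P[1].

P[0] = 0xE2, P[1] = 0x92, P[2] = 0xA5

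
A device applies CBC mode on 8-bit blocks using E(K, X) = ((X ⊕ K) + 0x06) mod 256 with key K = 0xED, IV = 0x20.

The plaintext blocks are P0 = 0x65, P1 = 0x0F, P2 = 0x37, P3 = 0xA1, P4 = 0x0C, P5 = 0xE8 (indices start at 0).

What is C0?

C0 = 0xAE

CBC encryption: C_i = E(K, P_i ⊕ C_{i−1}), with C_{−1} = IV.
C0: P0 ⊕ 0x20 = 0x45; E(K, 0x45) = 0xAE.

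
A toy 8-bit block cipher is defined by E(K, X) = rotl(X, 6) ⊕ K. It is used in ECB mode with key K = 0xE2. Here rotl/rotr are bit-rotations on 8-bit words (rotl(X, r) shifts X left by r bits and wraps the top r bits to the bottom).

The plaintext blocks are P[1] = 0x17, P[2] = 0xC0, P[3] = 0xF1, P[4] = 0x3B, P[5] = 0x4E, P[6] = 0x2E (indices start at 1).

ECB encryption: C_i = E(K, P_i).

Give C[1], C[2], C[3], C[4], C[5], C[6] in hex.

C[1]: E(K, 0x17) = 0x27.
C[2]: E(K, 0xC0) = 0xD2.
C[3]: E(K, 0xF1) = 0x9E.
C[4]: E(K, 0x3B) = 0x2C.
C[5]: E(K, 0x4E) = 0x71.
C[6]: E(K, 0x2E) = 0x69.

C[1] = 0x27, C[2] = 0xD2, C[3] = 0x9E, C[4] = 0x2C, C[5] = 0x71, C[6] = 0x69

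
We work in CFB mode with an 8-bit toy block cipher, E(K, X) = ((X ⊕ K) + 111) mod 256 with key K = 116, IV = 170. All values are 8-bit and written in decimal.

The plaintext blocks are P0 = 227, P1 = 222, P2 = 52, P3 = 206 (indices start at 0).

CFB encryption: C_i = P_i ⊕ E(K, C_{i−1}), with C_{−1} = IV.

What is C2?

C2 = 102

C0: E(K, 170) = 77; 227 ⊕ 77 = 174.
C1: E(K, 174) = 73; 222 ⊕ 73 = 151.
C2: E(K, 151) = 82; 52 ⊕ 82 = 102.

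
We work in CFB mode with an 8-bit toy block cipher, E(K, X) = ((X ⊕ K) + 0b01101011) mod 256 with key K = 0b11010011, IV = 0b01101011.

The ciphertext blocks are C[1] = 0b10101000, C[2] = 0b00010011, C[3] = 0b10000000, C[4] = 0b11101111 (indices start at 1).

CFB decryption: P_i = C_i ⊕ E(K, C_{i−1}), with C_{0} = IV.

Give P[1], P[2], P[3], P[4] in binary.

P[1]: E(K, 0b01101011) = 0b00100011; 0b10101000 ⊕ 0b00100011 = 0b10001011.
P[2]: E(K, 0b10101000) = 0b11100110; 0b00010011 ⊕ 0b11100110 = 0b11110101.
P[3]: E(K, 0b00010011) = 0b00101011; 0b10000000 ⊕ 0b00101011 = 0b10101011.
P[4]: E(K, 0b10000000) = 0b10111110; 0b11101111 ⊕ 0b10111110 = 0b01010001.

P[1] = 0b10001011, P[2] = 0b11110101, P[3] = 0b10101011, P[4] = 0b01010001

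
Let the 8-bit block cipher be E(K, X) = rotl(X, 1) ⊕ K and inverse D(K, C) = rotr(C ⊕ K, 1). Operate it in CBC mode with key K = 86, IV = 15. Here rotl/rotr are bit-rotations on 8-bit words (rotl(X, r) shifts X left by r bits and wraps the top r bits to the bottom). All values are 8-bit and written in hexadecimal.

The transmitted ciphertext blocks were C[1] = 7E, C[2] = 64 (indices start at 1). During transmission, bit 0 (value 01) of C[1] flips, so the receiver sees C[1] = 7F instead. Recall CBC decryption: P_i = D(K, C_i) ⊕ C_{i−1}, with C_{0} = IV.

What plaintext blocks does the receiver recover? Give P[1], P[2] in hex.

Only C[1] changed, to 7F. In CBC, a change in C_i garbles P_i and flips the same bit in P_{i+1}. Decrypting the received ciphertext:
P[1]: D(K, 7F) = FC; FC ⊕ 15 = E9.
P[2]: D(K, 64) = 71; 71 ⊕ 7F = 0E.
Blocks that differ from the original plaintext: P[1], P[2].

P[1] = E9, P[2] = 0E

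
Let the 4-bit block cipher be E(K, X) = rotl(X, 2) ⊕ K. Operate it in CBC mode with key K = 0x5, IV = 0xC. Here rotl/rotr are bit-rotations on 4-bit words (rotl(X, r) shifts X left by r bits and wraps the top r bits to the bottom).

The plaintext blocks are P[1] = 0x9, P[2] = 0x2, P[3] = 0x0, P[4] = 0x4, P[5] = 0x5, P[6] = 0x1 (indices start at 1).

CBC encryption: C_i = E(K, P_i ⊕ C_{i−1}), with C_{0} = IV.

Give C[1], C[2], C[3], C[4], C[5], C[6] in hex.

C[1]: P[1] ⊕ 0xC = 0x5; E(K, 0x5) = 0x0.
C[2]: P[2] ⊕ 0x0 = 0x2; E(K, 0x2) = 0xD.
C[3]: P[3] ⊕ 0xD = 0xD; E(K, 0xD) = 0x2.
C[4]: P[4] ⊕ 0x2 = 0x6; E(K, 0x6) = 0xC.
C[5]: P[5] ⊕ 0xC = 0x9; E(K, 0x9) = 0x3.
C[6]: P[6] ⊕ 0x3 = 0x2; E(K, 0x2) = 0xD.

C[1] = 0x0, C[2] = 0xD, C[3] = 0x2, C[4] = 0xC, C[5] = 0x3, C[6] = 0xD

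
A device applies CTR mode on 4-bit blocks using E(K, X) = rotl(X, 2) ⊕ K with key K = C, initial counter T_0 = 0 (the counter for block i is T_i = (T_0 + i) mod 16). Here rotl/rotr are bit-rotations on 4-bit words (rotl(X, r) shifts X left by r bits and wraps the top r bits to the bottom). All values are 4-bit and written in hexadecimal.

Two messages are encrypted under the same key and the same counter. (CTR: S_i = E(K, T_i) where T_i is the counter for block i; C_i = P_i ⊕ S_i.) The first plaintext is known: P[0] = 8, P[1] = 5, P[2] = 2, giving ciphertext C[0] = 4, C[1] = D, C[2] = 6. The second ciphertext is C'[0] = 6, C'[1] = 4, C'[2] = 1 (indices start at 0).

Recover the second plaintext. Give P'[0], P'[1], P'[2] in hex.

In CTR with a reused counter, both messages share the same keystream S_i, so C_i ⊕ C'_i = P_i ⊕ P'_i and thus P'_i = P_i ⊕ C_i ⊕ C'_i.
P'[0]: 8 ⊕ 4 ⊕ 6 = A.
P'[1]: 5 ⊕ D ⊕ 4 = C.
P'[2]: 2 ⊕ 6 ⊕ 1 = 5.

P'[0] = A, P'[1] = C, P'[2] = 5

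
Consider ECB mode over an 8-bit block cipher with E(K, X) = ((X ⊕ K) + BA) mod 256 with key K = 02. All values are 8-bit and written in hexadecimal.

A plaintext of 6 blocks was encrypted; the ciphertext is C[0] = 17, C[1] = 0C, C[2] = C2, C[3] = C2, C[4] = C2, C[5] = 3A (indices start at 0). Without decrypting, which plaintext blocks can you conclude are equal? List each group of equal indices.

P[2] = P[3] = P[4]

ECB encrypts each block independently with the same key, so equal ciphertext blocks imply equal plaintext blocks.
C[2] = C[3] = C[4] = C2, so P[2] = P[3] = P[4].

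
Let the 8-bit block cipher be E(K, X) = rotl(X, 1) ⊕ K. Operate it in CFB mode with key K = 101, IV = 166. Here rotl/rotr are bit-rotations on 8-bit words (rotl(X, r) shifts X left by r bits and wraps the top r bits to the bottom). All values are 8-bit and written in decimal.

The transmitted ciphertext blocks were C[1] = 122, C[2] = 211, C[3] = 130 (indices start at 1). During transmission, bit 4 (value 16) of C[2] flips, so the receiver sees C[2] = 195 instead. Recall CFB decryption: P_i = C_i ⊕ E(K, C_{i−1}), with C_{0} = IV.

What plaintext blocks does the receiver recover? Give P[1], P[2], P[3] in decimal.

P[1] = 82, P[2] = 82, P[3] = 96

Only C[2] changed, to 195. In CFB, a change in C_i flips the same bit in P_i and garbles P_{i+1}. Decrypting the received ciphertext:
P[1]: E(K, 166) = 40; 122 ⊕ 40 = 82.
P[2]: E(K, 122) = 145; 195 ⊕ 145 = 82.
P[3]: E(K, 195) = 226; 130 ⊕ 226 = 96.
Blocks that differ from the original plaintext: P[2], P[3].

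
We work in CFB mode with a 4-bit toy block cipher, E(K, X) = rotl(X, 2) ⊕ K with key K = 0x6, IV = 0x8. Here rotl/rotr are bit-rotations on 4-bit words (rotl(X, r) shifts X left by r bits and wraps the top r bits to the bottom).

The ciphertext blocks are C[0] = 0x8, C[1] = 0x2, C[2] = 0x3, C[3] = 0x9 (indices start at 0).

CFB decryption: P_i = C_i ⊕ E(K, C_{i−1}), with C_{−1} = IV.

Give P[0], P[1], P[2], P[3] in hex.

P[0]: E(K, 0x8) = 0x4; 0x8 ⊕ 0x4 = 0xC.
P[1]: E(K, 0x8) = 0x4; 0x2 ⊕ 0x4 = 0x6.
P[2]: E(K, 0x2) = 0xE; 0x3 ⊕ 0xE = 0xD.
P[3]: E(K, 0x3) = 0xA; 0x9 ⊕ 0xA = 0x3.

P[0] = 0xC, P[1] = 0x6, P[2] = 0xD, P[3] = 0x3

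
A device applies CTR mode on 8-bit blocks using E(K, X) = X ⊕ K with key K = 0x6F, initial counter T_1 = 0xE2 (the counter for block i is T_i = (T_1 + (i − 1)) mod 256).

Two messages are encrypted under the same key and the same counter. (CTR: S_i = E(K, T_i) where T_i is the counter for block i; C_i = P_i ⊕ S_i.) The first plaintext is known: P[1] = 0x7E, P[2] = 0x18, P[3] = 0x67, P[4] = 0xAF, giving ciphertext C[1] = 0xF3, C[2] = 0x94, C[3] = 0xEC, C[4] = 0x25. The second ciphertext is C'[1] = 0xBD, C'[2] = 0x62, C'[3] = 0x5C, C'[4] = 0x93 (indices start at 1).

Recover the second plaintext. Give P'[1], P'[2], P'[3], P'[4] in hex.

P'[1] = 0x30, P'[2] = 0xEE, P'[3] = 0xD7, P'[4] = 0x19

In CTR with a reused counter, both messages share the same keystream S_i, so C_i ⊕ C'_i = P_i ⊕ P'_i and thus P'_i = P_i ⊕ C_i ⊕ C'_i.
P'[1]: 0x7E ⊕ 0xF3 ⊕ 0xBD = 0x30.
P'[2]: 0x18 ⊕ 0x94 ⊕ 0x62 = 0xEE.
P'[3]: 0x67 ⊕ 0xEC ⊕ 0x5C = 0xD7.
P'[4]: 0xAF ⊕ 0x25 ⊕ 0x93 = 0x19.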